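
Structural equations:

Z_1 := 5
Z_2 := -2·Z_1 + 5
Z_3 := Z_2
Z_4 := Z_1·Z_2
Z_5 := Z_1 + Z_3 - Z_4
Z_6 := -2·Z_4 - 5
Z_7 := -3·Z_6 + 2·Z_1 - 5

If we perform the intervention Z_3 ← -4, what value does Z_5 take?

do(Z_3=-4) replaces the equation Z_3 := Z_2 with the constant Z_3 = -4.
Z_2 = -2·Z_1 + 5  [with Z_1=5]  = -5
Z_4 = Z_1·Z_2  [with Z_1=5, Z_2=-5]  = -25
Z_5 = Z_1 + Z_3 - Z_4  [with Z_1=5, Z_3=-4, Z_4=-25]  = 26

26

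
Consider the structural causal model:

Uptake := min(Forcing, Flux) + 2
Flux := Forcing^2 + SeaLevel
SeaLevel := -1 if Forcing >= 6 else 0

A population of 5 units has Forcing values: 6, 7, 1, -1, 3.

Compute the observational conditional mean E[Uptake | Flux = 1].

2

Observing Flux=1 restricts to units where Flux's equation naturally yields 1: Forcing ∈ {1, -1}. In that subpopulation Uptake = 3, 1, mean 2.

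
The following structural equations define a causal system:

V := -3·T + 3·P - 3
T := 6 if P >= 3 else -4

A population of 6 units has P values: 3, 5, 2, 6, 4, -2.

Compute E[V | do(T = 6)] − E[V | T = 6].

-4.5

do(T=6) breaks T's dependence on P. With T=6 fixed, V across the units is -12, -6, -15, -3, -9, -27, mean -12.
Observing T=6 restricts to units where T's equation naturally yields 6: P ∈ {3, 5, 6, 4}. In that subpopulation V = -12, -6, -3, -9, mean -7.5.
Difference = -12 − (-7.5) = -4.5.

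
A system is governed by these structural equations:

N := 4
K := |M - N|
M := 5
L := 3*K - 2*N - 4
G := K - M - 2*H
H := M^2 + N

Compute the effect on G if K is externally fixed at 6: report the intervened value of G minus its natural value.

Intervening sets K = 6 and removes its equation (K := |M - N|).
H = M^2 + N  [with M=5, N=4]  = 29
G = K - M - 2*H  [with K=6, M=5, H=29]  = -57
Without intervention: H = M^2 + N  [with M=5, N=4]  = 29; K = |M - N|  [with M=5, N=4]  = 1; G = K - M - 2*H  [with K=1, M=5, H=29]  = -62.
Change = -57 − (-62) = 5.

5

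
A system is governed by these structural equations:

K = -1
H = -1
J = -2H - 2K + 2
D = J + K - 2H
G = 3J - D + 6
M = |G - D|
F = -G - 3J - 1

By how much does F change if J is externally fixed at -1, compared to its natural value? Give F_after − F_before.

35

The intervention breaks the incoming arrows to J: J = -2H - 2K + 2 no longer applies, and J = -1.
D = J + K - 2H  [with J=-1, K=-1, H=-1]  = 0
G = 3J - D + 6  [with J=-1, D=0]  = 3
F = -G - 3J - 1  [with G=3, J=-1]  = -1
Without intervention: J = -2H - 2K + 2  [with H=-1, K=-1]  = 6; D = J + K - 2H  [with J=6, K=-1, H=-1]  = 7; G = 3J - D + 6  [with J=6, D=7]  = 17; F = -G - 3J - 1  [with G=17, J=6]  = -36.
Change = -1 − (-36) = 35.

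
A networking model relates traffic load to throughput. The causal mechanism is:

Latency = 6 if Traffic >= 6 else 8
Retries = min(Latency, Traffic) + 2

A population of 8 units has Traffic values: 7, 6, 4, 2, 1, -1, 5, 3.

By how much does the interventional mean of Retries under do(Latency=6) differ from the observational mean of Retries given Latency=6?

do(Latency=6) breaks Latency's dependence on Traffic. With Latency=6 fixed, Retries across the units is 8, 8, 6, 4, 3, 1, 7, 5, mean 5.25.
Observing Latency=6 restricts to units where Latency's equation naturally yields 6: Traffic ∈ {7, 6}. In that subpopulation Retries = 8, 8, mean 8.
Difference = 5.25 − 8 = -2.75.

-2.75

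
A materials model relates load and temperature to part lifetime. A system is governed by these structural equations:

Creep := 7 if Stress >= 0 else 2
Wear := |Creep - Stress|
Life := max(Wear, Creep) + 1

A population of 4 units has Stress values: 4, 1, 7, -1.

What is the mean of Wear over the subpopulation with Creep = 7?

Conditioning on Creep=7 selects the 3 unit(s) with Stress ∈ {4, 1, 7}. Their Wear values: 3, 6, 0. Mean = 3.

3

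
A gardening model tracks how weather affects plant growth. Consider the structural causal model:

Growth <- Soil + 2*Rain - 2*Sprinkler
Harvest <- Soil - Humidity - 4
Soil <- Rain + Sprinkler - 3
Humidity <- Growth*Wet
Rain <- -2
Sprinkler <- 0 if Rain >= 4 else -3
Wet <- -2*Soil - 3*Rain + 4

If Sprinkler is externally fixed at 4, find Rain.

Under do(Sprinkler=4), the mechanism Sprinkler <- 0 if Rain >= 4 else -3 is discarded; Sprinkler is fixed at 4.
Rain is not downstream of the intervention, so its value is determined by the original equations.

-2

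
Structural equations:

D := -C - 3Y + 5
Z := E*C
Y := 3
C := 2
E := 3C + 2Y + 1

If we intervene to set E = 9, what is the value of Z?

18

do(E=9) replaces the equation E := 3C + 2Y + 1 with the constant E = 9.
Z = E*C  [with E=9, C=2]  = 18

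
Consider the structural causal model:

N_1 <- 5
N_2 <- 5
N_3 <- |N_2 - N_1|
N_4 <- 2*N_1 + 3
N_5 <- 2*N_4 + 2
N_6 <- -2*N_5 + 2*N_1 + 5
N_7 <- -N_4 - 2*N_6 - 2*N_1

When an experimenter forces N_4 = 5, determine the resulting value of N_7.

The intervention breaks the incoming arrows to N_4: N_4 <- 2*N_1 + 3 no longer applies, and N_4 = 5.
N_5 = 2*N_4 + 2  [with N_4=5]  = 12
N_6 = -2*N_5 + 2*N_1 + 5  [with N_5=12, N_1=5]  = -9
N_7 = -N_4 - 2*N_6 - 2*N_1  [with N_4=5, N_6=-9, N_1=5]  = 3

3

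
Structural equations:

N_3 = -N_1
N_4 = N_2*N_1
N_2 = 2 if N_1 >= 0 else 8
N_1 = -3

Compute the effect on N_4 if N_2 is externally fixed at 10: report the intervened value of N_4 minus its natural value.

-6

Under do(N_2=10), the mechanism N_2 = 2 if N_1 >= 0 else 8 is discarded; N_2 is fixed at 10.
N_4 = N_2*N_1  [with N_2=10, N_1=-3]  = -30
Without intervention: N_2 = 2 if N_1 >= 0 else 8  [with N_1=-3]  = 8; N_4 = N_2*N_1  [with N_2=8, N_1=-3]  = -24.
Change = -30 − (-24) = -6.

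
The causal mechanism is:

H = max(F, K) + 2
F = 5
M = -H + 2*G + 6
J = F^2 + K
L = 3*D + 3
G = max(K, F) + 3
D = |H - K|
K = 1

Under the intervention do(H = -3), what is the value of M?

do(H=-3) replaces the equation H = max(F, K) + 2 with the constant H = -3.
G = max(K, F) + 3  [with K=1, F=5]  = 8
M = -H + 2*G + 6  [with H=-3, G=8]  = 25

25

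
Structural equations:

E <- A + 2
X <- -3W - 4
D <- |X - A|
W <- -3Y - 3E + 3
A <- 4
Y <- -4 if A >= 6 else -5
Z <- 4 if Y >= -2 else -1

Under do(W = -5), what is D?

7

Under do(W=-5), the mechanism W <- -3Y - 3E + 3 is discarded; W is fixed at -5.
X = -3W - 4  [with W=-5]  = 11
D = |X - A|  [with X=11, A=4]  = 7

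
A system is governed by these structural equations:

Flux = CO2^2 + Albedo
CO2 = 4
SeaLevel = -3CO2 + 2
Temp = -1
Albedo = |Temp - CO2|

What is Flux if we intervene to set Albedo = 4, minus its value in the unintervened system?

-1

do(Albedo=4) replaces the equation Albedo = |Temp - CO2| with the constant Albedo = 4.
Flux = CO2^2 + Albedo  [with CO2=4, Albedo=4]  = 20
Without intervention: Albedo = |Temp - CO2|  [with Temp=-1, CO2=4]  = 5; Flux = CO2^2 + Albedo  [with CO2=4, Albedo=5]  = 21.
Change = 20 − 21 = -1.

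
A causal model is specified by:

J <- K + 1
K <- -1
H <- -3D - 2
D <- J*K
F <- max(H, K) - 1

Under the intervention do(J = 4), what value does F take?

do(J=4) replaces the equation J <- K + 1 with the constant J = 4.
D = J*K  [with J=4, K=-1]  = -4
H = -3D - 2  [with D=-4]  = 10
F = max(H, K) - 1  [with H=10, K=-1]  = 9

9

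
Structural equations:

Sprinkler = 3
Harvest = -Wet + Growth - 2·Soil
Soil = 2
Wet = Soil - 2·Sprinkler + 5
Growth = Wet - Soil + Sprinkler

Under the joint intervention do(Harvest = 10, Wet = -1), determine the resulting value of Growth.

0

Under do(Harvest = 10, Wet = -1), each intervened variable's structural equation is replaced by its fixed value.
Growth = Wet - Soil + Sprinkler  [with Wet=-1, Soil=2, Sprinkler=3]  = 0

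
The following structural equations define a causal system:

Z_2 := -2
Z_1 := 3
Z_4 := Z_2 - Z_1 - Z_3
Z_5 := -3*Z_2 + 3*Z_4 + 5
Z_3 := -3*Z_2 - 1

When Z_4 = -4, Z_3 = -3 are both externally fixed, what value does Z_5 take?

-1

The joint intervention fixes Z_4 = -4, Z_3 = -3, removing each variable's own equation.
Z_5 = -3*Z_2 + 3*Z_4 + 5  [with Z_2=-2, Z_4=-4]  = -1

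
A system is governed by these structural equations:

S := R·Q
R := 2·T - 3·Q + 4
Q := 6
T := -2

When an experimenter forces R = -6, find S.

-36

The intervention breaks the incoming arrows to R: R := 2·T - 3·Q + 4 no longer applies, and R = -6.
S = R·Q  [with R=-6, Q=6]  = -36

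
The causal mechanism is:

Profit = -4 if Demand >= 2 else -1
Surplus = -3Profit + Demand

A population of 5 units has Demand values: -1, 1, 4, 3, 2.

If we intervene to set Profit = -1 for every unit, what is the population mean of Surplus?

4.8

Every unit gets Profit=-1 under the intervention. Surplus values become 2, 4, 7, 6, 5; E[Surplus|do(Profit=-1)] = 4.8.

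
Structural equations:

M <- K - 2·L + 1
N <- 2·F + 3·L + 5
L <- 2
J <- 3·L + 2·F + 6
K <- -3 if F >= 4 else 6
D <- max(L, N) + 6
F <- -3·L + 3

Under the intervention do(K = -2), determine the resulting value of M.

-5

The intervention breaks the incoming arrows to K: K <- -3 if F >= 4 else 6 no longer applies, and K = -2.
M = K - 2·L + 1  [with K=-2, L=2]  = -5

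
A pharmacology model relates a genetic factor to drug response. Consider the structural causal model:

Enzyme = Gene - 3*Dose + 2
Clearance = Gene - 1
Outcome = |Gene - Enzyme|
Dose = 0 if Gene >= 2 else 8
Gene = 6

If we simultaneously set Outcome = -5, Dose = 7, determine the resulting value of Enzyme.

-13

Setting Outcome = -5, Dose = 7 by intervention discards those variables' equations.
Enzyme = Gene - 3*Dose + 2  [with Gene=6, Dose=7]  = -13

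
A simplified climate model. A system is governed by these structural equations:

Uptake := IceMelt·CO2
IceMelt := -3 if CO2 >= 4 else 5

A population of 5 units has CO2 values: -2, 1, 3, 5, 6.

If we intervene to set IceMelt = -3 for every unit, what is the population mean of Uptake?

-7.8

Every unit gets IceMelt=-3 under the intervention. Uptake values become 6, -3, -9, -15, -18; E[Uptake|do(IceMelt=-3)] = -7.8.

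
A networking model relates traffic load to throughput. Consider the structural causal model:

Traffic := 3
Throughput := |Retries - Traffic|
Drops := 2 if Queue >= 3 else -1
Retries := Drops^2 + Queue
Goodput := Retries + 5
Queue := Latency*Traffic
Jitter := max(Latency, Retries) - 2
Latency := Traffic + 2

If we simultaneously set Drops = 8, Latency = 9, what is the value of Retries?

The joint intervention fixes Drops = 8, Latency = 9, removing each variable's own equation.
Queue = Latency*Traffic  [with Latency=9, Traffic=3]  = 27
Retries = Drops^2 + Queue  [with Drops=8, Queue=27]  = 91

91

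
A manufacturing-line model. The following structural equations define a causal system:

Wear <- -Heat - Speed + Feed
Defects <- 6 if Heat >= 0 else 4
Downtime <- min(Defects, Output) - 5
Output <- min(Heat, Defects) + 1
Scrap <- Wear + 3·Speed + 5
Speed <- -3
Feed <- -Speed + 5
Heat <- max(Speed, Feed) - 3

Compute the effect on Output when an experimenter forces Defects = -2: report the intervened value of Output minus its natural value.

Under do(Defects=-2), the mechanism Defects <- 6 if Heat >= 0 else 4 is discarded; Defects is fixed at -2.
Feed = -Speed + 5  [with Speed=-3]  = 8
Heat = max(Speed, Feed) - 3  [with Speed=-3, Feed=8]  = 5
Output = min(Heat, Defects) + 1  [with Heat=5, Defects=-2]  = -1
Without intervention: Feed = -Speed + 5  [with Speed=-3]  = 8; Heat = max(Speed, Feed) - 3  [with Speed=-3, Feed=8]  = 5; Defects = 6 if Heat >= 0 else 4  [with Heat=5]  = 6; Output = min(Heat, Defects) + 1  [with Heat=5, Defects=6]  = 6.
Change = -1 − 6 = -7.

-7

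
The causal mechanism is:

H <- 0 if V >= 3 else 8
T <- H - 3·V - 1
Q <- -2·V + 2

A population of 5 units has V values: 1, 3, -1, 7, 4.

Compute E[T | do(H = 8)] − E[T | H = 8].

-8.4

Every unit gets H=8 under the intervention. T values become 4, -2, 10, -14, -5; E[T|do(H=8)] = -1.4.
E[T|H=8] averages over only the 2 units with H=8 (V = 1, -1): T = 4, 10, mean 7.
Difference = -1.4 − 7 = -8.4.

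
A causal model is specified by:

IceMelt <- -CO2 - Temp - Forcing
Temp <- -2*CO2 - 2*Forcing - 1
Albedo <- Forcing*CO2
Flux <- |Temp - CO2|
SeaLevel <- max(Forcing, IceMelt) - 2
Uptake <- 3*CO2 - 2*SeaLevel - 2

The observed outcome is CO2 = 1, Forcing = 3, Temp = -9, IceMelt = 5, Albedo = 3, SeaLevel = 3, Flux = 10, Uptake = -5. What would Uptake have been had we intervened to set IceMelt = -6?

do(IceMelt=-6) replaces the equation IceMelt <- -CO2 - Temp - Forcing with the constant IceMelt = -6.
SeaLevel = max(Forcing, IceMelt) - 2  [with Forcing=3, IceMelt=-6]  = 1
Uptake = 3*CO2 - 2*SeaLevel - 2  [with CO2=1, SeaLevel=1]  = -1

-1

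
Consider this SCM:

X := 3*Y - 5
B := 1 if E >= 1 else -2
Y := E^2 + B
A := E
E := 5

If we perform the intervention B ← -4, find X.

58

do(B=-4) replaces the equation B := 1 if E >= 1 else -2 with the constant B = -4.
Y = E^2 + B  [with E=5, B=-4]  = 21
X = 3*Y - 5  [with Y=21]  = 58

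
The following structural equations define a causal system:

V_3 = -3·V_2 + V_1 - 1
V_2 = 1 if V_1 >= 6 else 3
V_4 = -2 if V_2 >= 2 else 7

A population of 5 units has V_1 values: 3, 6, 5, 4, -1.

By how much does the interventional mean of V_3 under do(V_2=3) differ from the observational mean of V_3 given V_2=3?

0.65

do(V_2=3) breaks V_2's dependence on V_1. With V_2=3 fixed, V_3 across the units is -7, -4, -5, -6, -11, mean -6.6.
E[V_3|V_2=3] averages over only the 4 units with V_2=3 (V_1 = 3, 5, 4, -1): V_3 = -7, -5, -6, -11, mean -7.25.
Difference = -6.6 − (-7.25) = 0.65.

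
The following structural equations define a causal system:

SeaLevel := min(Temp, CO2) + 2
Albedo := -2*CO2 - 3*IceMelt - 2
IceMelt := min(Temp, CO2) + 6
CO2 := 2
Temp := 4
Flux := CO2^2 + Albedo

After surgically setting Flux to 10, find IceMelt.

do(Flux=10) replaces the equation Flux := CO2^2 + Albedo with the constant Flux = 10.
IceMelt is not downstream of the intervention, so its value is determined by the original equations.
IceMelt = min(Temp, CO2) + 6  [with Temp=4, CO2=2]  = 8

8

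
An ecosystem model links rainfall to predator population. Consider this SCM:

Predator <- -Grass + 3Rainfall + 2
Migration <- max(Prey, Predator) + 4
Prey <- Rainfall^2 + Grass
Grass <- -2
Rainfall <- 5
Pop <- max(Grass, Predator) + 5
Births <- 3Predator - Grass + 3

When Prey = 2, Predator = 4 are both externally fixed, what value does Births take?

Setting Prey = 2, Predator = 4 by intervention discards those variables' equations.
Births = 3Predator - Grass + 3  [with Predator=4, Grass=-2]  = 17

17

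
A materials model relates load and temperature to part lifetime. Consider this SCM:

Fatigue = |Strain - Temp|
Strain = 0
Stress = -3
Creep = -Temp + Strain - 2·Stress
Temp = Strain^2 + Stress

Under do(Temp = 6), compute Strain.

Under do(Temp=6), the mechanism Temp = Strain^2 + Stress is discarded; Temp is fixed at 6.
Since Strain is not a descendant of the intervened variable, it is unaffected.

0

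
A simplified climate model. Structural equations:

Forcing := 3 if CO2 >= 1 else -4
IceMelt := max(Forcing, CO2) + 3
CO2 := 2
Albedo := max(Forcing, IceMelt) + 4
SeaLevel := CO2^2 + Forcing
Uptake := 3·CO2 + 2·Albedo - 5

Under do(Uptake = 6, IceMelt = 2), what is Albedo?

Under do(Uptake = 6, IceMelt = 2), each intervened variable's structural equation is replaced by its fixed value.
Forcing = 3 if CO2 >= 1 else -4  [with CO2=2]  = 3
Albedo = max(Forcing, IceMelt) + 4  [with Forcing=3, IceMelt=2]  = 7

7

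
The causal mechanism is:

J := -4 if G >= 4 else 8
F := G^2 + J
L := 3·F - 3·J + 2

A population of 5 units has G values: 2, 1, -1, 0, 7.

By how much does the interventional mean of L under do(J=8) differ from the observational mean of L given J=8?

Under do(J=8), J's equation is replaced by J=8 for every unit. Per-unit L: 14, 5, 5, 2, 149. Mean = 35.
Observing J=8 restricts to units where J's equation naturally yields 8: G ∈ {2, 1, -1, 0}. In that subpopulation L = 14, 5, 5, 2, mean 6.5.
Difference = 35 − 6.5 = 28.5.

28.5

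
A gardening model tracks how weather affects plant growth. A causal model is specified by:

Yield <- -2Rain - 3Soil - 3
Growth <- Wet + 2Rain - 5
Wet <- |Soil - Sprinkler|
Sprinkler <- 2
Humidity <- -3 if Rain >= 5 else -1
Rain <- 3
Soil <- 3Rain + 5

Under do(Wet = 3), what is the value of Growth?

4

Intervening sets Wet = 3 and removes its equation (Wet <- |Soil - Sprinkler|).
Growth = Wet + 2Rain - 5  [with Wet=3, Rain=3]  = 4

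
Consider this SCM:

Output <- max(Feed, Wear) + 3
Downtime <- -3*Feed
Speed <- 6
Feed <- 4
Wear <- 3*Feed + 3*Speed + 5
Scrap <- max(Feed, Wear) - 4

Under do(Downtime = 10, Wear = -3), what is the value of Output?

7

Under do(Downtime = 10, Wear = -3), each intervened variable's structural equation is replaced by its fixed value.
Output = max(Feed, Wear) + 3  [with Feed=4, Wear=-3]  = 7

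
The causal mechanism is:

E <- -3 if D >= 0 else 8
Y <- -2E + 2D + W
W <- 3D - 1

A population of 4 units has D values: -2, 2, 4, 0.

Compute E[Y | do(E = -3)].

The intervention sets E=-3 in all 4 units regardless of D. Recomputing Y per unit gives -5, 15, 25, 5; average 10.

10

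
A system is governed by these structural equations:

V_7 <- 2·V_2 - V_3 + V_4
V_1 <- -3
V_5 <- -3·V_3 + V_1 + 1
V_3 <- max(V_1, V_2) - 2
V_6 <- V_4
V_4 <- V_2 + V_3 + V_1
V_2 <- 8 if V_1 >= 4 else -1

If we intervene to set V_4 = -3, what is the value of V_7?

The intervention breaks the incoming arrows to V_4: V_4 <- V_2 + V_3 + V_1 no longer applies, and V_4 = -3.
V_2 = 8 if V_1 >= 4 else -1  [with V_1=-3]  = -1
V_3 = max(V_1, V_2) - 2  [with V_1=-3, V_2=-1]  = -3
V_7 = 2·V_2 - V_3 + V_4  [with V_2=-1, V_3=-3, V_4=-3]  = -2

-2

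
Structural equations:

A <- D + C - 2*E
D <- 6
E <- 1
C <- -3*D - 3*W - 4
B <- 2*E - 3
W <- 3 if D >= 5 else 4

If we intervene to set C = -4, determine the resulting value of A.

0

The intervention breaks the incoming arrows to C: C <- -3*D - 3*W - 4 no longer applies, and C = -4.
A = D + C - 2*E  [with D=6, C=-4, E=1]  = 0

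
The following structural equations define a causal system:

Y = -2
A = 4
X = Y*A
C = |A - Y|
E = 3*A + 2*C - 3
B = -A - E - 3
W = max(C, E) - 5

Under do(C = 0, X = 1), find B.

The joint intervention fixes C = 0, X = 1, removing each variable's own equation.
E = 3*A + 2*C - 3  [with A=4, C=0]  = 9
B = -A - E - 3  [with A=4, E=9]  = -16

-16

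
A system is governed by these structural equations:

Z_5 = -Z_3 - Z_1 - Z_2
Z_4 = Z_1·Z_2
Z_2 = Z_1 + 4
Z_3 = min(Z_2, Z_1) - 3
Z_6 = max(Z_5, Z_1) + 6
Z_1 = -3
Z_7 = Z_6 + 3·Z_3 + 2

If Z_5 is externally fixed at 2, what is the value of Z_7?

Under do(Z_5=2), the mechanism Z_5 = -Z_3 - Z_1 - Z_2 is discarded; Z_5 is fixed at 2.
Z_2 = Z_1 + 4  [with Z_1=-3]  = 1
Z_3 = min(Z_2, Z_1) - 3  [with Z_2=1, Z_1=-3]  = -6
Z_6 = max(Z_5, Z_1) + 6  [with Z_5=2, Z_1=-3]  = 8
Z_7 = Z_6 + 3·Z_3 + 2  [with Z_6=8, Z_3=-6]  = -8

-8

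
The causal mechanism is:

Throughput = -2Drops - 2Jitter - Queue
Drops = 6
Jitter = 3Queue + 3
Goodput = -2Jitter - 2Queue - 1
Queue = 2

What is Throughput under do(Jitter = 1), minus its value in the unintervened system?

The intervention breaks the incoming arrows to Jitter: Jitter = 3Queue + 3 no longer applies, and Jitter = 1.
Throughput = -2Drops - 2Jitter - Queue  [with Drops=6, Jitter=1, Queue=2]  = -16
Without intervention: Jitter = 3Queue + 3  [with Queue=2]  = 9; Throughput = -2Drops - 2Jitter - Queue  [with Drops=6, Jitter=9, Queue=2]  = -32.
Change = -16 − (-32) = 16.

16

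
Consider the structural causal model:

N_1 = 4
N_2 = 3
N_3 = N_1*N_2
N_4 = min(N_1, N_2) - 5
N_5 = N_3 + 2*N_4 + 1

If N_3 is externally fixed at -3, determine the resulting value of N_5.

-6

do(N_3=-3) replaces the equation N_3 = N_1*N_2 with the constant N_3 = -3.
N_4 = min(N_1, N_2) - 5  [with N_1=4, N_2=3]  = -2
N_5 = N_3 + 2*N_4 + 1  [with N_3=-3, N_4=-2]  = -6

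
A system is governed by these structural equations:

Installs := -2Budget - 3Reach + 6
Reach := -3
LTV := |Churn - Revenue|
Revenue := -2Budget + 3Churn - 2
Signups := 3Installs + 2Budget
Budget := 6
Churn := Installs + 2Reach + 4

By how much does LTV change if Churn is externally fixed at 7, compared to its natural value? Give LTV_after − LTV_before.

-12

Under do(Churn=7), the mechanism Churn := Installs + 2Reach + 4 is discarded; Churn is fixed at 7.
Revenue = -2Budget + 3Churn - 2  [with Budget=6, Churn=7]  = 7
LTV = |Churn - Revenue|  [with Churn=7, Revenue=7]  = 0
Without intervention: Installs = -2Budget - 3Reach + 6  [with Budget=6, Reach=-3]  = 3; Churn = Installs + 2Reach + 4  [with Installs=3, Reach=-3]  = 1; Revenue = -2Budget + 3Churn - 2  [with Budget=6, Churn=1]  = -11; LTV = |Churn - Revenue|  [with Churn=1, Revenue=-11]  = 12.
Change = 0 − 12 = -12.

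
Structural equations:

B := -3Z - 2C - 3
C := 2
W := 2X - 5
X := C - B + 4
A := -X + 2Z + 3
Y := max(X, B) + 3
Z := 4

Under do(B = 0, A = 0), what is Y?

9

Setting B = 0, A = 0 by intervention discards those variables' equations.
X = C - B + 4  [with C=2, B=0]  = 6
Y = max(X, B) + 3  [with X=6, B=0]  = 9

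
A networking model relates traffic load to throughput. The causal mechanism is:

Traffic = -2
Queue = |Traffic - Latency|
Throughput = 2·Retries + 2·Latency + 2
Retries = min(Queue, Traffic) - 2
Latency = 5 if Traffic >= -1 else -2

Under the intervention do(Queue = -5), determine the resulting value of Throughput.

do(Queue=-5) replaces the equation Queue = |Traffic - Latency| with the constant Queue = -5.
Latency = 5 if Traffic >= -1 else -2  [with Traffic=-2]  = -2
Retries = min(Queue, Traffic) - 2  [with Queue=-5, Traffic=-2]  = -7
Throughput = 2·Retries + 2·Latency + 2  [with Retries=-7, Latency=-2]  = -16

-16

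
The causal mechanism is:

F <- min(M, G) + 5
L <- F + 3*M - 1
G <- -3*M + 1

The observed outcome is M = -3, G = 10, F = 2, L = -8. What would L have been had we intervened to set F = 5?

The intervention breaks the incoming arrows to F: F <- min(M, G) + 5 no longer applies, and F = 5.
L = F + 3*M - 1  [with F=5, M=-3]  = -5

-5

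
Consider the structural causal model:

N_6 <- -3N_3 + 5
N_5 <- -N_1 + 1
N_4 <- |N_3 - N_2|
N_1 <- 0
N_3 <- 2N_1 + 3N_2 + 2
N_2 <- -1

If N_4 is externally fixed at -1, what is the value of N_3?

-1

Under do(N_4=-1), the mechanism N_4 <- |N_3 - N_2| is discarded; N_4 is fixed at -1.
Since N_3 is not a descendant of the intervened variable, it is unaffected.
N_3 = 2N_1 + 3N_2 + 2  [with N_1=0, N_2=-1]  = -1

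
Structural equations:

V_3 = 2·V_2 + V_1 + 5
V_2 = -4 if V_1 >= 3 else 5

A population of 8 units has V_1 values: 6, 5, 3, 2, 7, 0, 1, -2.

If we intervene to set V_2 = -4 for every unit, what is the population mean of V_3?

-0.25

Every unit gets V_2=-4 under the intervention. V_3 values become 3, 2, 0, -1, 4, -3, -2, -5; E[V_3|do(V_2=-4)] = -0.25.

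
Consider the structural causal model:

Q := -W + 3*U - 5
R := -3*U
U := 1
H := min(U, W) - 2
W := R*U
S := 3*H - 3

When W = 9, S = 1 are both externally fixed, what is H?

The joint intervention fixes W = 9, S = 1, removing each variable's own equation.
H = min(U, W) - 2  [with U=1, W=9]  = -1

-1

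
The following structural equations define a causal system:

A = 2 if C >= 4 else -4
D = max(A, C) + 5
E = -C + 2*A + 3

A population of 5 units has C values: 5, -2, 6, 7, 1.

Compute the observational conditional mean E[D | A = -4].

4.5

Conditioning on A=-4 selects the 2 unit(s) with C ∈ {-2, 1}. Their D values: 3, 6. Mean = 4.5.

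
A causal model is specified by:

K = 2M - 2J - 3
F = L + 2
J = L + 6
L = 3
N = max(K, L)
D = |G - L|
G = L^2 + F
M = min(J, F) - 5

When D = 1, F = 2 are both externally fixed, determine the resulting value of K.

-27

Setting D = 1, F = 2 by intervention discards those variables' equations.
J = L + 6  [with L=3]  = 9
M = min(J, F) - 5  [with J=9, F=2]  = -3
K = 2M - 2J - 3  [with M=-3, J=9]  = -27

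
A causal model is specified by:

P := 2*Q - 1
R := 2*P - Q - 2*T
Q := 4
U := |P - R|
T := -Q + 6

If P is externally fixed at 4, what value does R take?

Under do(P=4), the mechanism P := 2*Q - 1 is discarded; P is fixed at 4.
T = -Q + 6  [with Q=4]  = 2
R = 2*P - Q - 2*T  [with P=4, Q=4, T=2]  = 0

0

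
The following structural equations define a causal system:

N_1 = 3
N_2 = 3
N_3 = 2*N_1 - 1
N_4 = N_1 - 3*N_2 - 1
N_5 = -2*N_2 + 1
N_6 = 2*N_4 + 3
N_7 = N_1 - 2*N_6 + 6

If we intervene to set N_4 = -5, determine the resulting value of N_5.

-5

Intervening sets N_4 = -5 and removes its equation (N_4 = N_1 - 3*N_2 - 1).
No directed path runs from N_4 to N_5, so N_5 keeps its natural value.
N_5 = -2*N_2 + 1  [with N_2=3]  = -5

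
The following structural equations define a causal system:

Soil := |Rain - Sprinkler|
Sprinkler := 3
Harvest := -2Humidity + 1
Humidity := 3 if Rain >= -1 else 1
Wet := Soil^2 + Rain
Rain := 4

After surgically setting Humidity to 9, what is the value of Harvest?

-17

The intervention breaks the incoming arrows to Humidity: Humidity := 3 if Rain >= -1 else 1 no longer applies, and Humidity = 9.
Harvest = -2Humidity + 1  [with Humidity=9]  = -17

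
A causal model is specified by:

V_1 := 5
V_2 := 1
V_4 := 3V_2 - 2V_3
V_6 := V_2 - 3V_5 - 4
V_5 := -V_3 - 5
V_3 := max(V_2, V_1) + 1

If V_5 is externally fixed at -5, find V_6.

The intervention breaks the incoming arrows to V_5: V_5 := -V_3 - 5 no longer applies, and V_5 = -5.
V_6 = V_2 - 3V_5 - 4  [with V_2=1, V_5=-5]  = 12

12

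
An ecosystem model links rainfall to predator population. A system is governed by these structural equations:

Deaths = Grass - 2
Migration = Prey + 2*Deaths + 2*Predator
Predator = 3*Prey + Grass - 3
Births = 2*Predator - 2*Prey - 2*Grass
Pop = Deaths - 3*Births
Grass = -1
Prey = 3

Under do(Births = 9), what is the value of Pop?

The intervention breaks the incoming arrows to Births: Births = 2*Predator - 2*Prey - 2*Grass no longer applies, and Births = 9.
Deaths = Grass - 2  [with Grass=-1]  = -3
Pop = Deaths - 3*Births  [with Deaths=-3, Births=9]  = -30

-30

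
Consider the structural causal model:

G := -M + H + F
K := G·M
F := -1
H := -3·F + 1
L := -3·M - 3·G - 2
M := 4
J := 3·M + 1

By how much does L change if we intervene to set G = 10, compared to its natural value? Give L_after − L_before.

-33

Under do(G=10), the mechanism G := -M + H + F is discarded; G is fixed at 10.
L = -3·M - 3·G - 2  [with M=4, G=10]  = -44
Without intervention: H = -3·F + 1  [with F=-1]  = 4; G = -M + H + F  [with M=4, H=4, F=-1]  = -1; L = -3·M - 3·G - 2  [with M=4, G=-1]  = -11.
Change = -44 − (-11) = -33.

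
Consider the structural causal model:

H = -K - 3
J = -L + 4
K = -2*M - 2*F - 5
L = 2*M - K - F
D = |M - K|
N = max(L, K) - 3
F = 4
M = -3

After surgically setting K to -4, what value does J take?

do(K=-4) replaces the equation K = -2*M - 2*F - 5 with the constant K = -4.
L = 2*M - K - F  [with M=-3, K=-4, F=4]  = -6
J = -L + 4  [with L=-6]  = 10

10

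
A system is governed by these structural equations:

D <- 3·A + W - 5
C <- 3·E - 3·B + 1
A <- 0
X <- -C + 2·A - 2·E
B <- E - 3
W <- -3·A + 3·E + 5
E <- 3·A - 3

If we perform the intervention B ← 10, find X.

44

The intervention breaks the incoming arrows to B: B <- E - 3 no longer applies, and B = 10.
E = 3·A - 3  [with A=0]  = -3
C = 3·E - 3·B + 1  [with E=-3, B=10]  = -38
X = -C + 2·A - 2·E  [with C=-38, A=0, E=-3]  = 44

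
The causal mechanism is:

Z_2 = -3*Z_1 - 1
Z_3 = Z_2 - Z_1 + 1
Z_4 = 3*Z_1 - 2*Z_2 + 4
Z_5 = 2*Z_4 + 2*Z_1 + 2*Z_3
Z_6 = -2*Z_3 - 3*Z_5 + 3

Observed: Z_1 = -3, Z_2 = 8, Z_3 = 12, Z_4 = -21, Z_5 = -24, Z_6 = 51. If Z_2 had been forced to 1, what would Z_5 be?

-10

do(Z_2=1) replaces the equation Z_2 = -3*Z_1 - 1 with the constant Z_2 = 1.
Z_3 = Z_2 - Z_1 + 1  [with Z_2=1, Z_1=-3]  = 5
Z_4 = 3*Z_1 - 2*Z_2 + 4  [with Z_1=-3, Z_2=1]  = -7
Z_5 = 2*Z_4 + 2*Z_1 + 2*Z_3  [with Z_4=-7, Z_1=-3, Z_3=5]  = -10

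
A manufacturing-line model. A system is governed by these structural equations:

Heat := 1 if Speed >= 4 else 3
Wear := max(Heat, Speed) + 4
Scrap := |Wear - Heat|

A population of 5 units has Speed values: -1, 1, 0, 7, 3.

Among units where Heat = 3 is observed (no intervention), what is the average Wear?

Observing Heat=3 restricts to units where Heat's equation naturally yields 3: Speed ∈ {-1, 1, 0, 3}. In that subpopulation Wear = 7, 7, 7, 7, mean 7.

7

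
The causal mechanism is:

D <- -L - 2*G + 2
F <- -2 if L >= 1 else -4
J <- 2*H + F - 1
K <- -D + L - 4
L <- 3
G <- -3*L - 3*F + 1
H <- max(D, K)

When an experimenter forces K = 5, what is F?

Under do(K=5), the mechanism K <- -D + L - 4 is discarded; K is fixed at 5.
No directed path runs from K to F, so F keeps its natural value.
F = -2 if L >= 1 else -4  [with L=3]  = -2

-2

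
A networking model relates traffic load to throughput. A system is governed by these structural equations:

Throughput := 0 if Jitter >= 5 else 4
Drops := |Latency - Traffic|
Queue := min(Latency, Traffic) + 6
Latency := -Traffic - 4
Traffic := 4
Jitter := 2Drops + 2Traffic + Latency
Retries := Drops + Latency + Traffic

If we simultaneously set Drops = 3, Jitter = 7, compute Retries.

-1

Setting Drops = 3, Jitter = 7 by intervention discards those variables' equations.
Latency = -Traffic - 4  [with Traffic=4]  = -8
Retries = Drops + Latency + Traffic  [with Drops=3, Latency=-8, Traffic=4]  = -1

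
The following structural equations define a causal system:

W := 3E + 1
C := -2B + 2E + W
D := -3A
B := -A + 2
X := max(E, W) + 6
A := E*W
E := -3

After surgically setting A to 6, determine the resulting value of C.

do(A=6) replaces the equation A := E*W with the constant A = 6.
W = 3E + 1  [with E=-3]  = -8
B = -A + 2  [with A=6]  = -4
C = -2B + 2E + W  [with B=-4, E=-3, W=-8]  = -6

-6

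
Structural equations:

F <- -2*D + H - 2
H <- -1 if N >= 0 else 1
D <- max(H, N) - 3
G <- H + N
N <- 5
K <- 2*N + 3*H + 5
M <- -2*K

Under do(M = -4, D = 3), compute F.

The joint intervention fixes M = -4, D = 3, removing each variable's own equation.
H = -1 if N >= 0 else 1  [with N=5]  = -1
F = -2*D + H - 2  [with D=3, H=-1]  = -9

-9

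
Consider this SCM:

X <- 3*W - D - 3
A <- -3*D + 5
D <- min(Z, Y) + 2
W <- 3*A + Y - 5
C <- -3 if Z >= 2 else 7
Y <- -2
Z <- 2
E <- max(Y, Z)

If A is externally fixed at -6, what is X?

-78

Under do(A=-6), the mechanism A <- -3*D + 5 is discarded; A is fixed at -6.
D = min(Z, Y) + 2  [with Z=2, Y=-2]  = 0
W = 3*A + Y - 5  [with A=-6, Y=-2]  = -25
X = 3*W - D - 3  [with W=-25, D=0]  = -78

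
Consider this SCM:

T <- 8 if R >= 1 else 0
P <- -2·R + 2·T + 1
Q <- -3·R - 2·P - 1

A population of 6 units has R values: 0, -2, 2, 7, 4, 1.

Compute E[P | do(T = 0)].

Under do(T=0), T's equation is replaced by T=0 for every unit. Per-unit P: 1, 5, -3, -13, -7, -1. Mean = -3.

-3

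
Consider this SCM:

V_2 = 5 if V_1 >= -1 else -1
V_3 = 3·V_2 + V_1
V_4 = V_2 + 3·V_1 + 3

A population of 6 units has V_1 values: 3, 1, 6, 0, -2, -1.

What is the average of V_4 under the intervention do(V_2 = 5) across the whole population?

11.5

Every unit gets V_2=5 under the intervention. V_4 values become 17, 11, 26, 8, 2, 5; E[V_4|do(V_2=5)] = 11.5.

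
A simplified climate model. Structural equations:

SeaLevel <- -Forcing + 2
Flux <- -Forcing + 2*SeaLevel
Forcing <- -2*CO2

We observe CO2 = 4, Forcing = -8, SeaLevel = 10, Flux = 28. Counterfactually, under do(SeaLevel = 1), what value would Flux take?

The intervention breaks the incoming arrows to SeaLevel: SeaLevel <- -Forcing + 2 no longer applies, and SeaLevel = 1.
Forcing = -2*CO2  [with CO2=4]  = -8
Flux = -Forcing + 2*SeaLevel  [with Forcing=-8, SeaLevel=1]  = 10

10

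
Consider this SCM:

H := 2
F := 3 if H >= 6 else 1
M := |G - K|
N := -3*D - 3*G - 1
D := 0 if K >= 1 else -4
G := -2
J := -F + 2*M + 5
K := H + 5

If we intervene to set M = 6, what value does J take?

16

do(M=6) replaces the equation M := |G - K| with the constant M = 6.
F = 3 if H >= 6 else 1  [with H=2]  = 1
J = -F + 2*M + 5  [with F=1, M=6]  = 16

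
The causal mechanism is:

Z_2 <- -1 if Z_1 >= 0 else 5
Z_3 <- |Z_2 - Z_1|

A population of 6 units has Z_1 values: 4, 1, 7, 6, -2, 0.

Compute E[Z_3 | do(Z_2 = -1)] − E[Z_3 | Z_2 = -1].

Every unit gets Z_2=-1 under the intervention. Z_3 values become 5, 2, 8, 7, 1, 1; E[Z_3|do(Z_2=-1)] = 4.
Observing Z_2=-1 restricts to units where Z_2's equation naturally yields -1: Z_1 ∈ {4, 1, 7, 6, 0}. In that subpopulation Z_3 = 5, 2, 8, 7, 1, mean 4.6.
Difference = 4 − 4.6 = -0.6.

-0.6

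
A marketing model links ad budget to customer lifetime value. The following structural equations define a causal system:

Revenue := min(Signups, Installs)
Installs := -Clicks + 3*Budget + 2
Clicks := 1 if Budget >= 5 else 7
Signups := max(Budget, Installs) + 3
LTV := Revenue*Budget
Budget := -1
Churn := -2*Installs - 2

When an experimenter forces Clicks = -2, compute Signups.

Under do(Clicks=-2), the mechanism Clicks := 1 if Budget >= 5 else 7 is discarded; Clicks is fixed at -2.
Installs = -Clicks + 3*Budget + 2  [with Clicks=-2, Budget=-1]  = 1
Signups = max(Budget, Installs) + 3  [with Budget=-1, Installs=1]  = 4

4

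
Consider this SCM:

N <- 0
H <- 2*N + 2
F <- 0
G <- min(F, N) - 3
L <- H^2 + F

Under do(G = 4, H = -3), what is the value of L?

Setting G = 4, H = -3 by intervention discards those variables' equations.
L = H^2 + F  [with H=-3, F=0]  = 9

9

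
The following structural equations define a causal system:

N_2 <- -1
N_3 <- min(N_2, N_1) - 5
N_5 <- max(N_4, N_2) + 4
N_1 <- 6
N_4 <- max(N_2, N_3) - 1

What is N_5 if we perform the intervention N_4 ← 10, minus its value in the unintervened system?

Intervening sets N_4 = 10 and removes its equation (N_4 <- max(N_2, N_3) - 1).
N_5 = max(N_4, N_2) + 4  [with N_4=10, N_2=-1]  = 14
Without intervention: N_3 = min(N_2, N_1) - 5  [with N_2=-1, N_1=6]  = -6; N_4 = max(N_2, N_3) - 1  [with N_2=-1, N_3=-6]  = -2; N_5 = max(N_4, N_2) + 4  [with N_4=-2, N_2=-1]  = 3.
Change = 14 − 3 = 11.

11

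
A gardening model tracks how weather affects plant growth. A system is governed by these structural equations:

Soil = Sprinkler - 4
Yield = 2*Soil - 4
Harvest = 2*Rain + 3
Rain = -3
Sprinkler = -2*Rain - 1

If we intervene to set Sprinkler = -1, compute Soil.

-5

The intervention breaks the incoming arrows to Sprinkler: Sprinkler = -2*Rain - 1 no longer applies, and Sprinkler = -1.
Soil = Sprinkler - 4  [with Sprinkler=-1]  = -5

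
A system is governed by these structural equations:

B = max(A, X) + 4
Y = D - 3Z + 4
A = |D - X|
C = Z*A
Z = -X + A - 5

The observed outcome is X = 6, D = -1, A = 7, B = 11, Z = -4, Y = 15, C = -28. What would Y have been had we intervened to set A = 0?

The intervention breaks the incoming arrows to A: A = |D - X| no longer applies, and A = 0.
Z = -X + A - 5  [with X=6, A=0]  = -11
Y = D - 3Z + 4  [with D=-1, Z=-11]  = 36

36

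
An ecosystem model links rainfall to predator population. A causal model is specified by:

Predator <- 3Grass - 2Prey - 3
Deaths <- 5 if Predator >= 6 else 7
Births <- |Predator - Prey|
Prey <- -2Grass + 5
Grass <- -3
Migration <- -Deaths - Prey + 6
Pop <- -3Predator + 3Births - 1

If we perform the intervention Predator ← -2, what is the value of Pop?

44

The intervention breaks the incoming arrows to Predator: Predator <- 3Grass - 2Prey - 3 no longer applies, and Predator = -2.
Prey = -2Grass + 5  [with Grass=-3]  = 11
Births = |Predator - Prey|  [with Predator=-2, Prey=11]  = 13
Pop = -3Predator + 3Births - 1  [with Predator=-2, Births=13]  = 44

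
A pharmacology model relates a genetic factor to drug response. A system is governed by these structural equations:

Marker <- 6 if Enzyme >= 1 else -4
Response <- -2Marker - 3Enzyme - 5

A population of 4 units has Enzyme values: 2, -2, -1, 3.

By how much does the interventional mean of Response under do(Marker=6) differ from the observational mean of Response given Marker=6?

Every unit gets Marker=6 under the intervention. Response values become -23, -11, -14, -26; E[Response|do(Marker=6)] = -18.5.
E[Response|Marker=6] averages over only the 2 units with Marker=6 (Enzyme = 2, 3): Response = -23, -26, mean -24.5.
Difference = -18.5 − (-24.5) = 6.

6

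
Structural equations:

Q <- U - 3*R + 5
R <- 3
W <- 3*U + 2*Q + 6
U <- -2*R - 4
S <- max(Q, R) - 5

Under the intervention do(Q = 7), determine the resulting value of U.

Under do(Q=7), the mechanism Q <- U - 3*R + 5 is discarded; Q is fixed at 7.
Since U is not a descendant of the intervened variable, it is unaffected.
U = -2*R - 4  [with R=3]  = -10

-10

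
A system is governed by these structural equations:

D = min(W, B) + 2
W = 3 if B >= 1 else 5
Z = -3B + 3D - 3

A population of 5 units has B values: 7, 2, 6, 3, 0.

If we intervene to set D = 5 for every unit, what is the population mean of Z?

The intervention sets D=5 in all 5 units regardless of B. Recomputing Z per unit gives -9, 6, -6, 3, 12; average 1.2.

1.2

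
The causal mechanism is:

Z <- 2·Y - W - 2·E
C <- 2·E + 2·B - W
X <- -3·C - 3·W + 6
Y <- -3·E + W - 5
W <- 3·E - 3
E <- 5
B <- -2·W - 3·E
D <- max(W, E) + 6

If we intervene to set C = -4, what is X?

-18

Intervening sets C = -4 and removes its equation (C <- 2·E + 2·B - W).
W = 3·E - 3  [with E=5]  = 12
X = -3·C - 3·W + 6  [with C=-4, W=12]  = -18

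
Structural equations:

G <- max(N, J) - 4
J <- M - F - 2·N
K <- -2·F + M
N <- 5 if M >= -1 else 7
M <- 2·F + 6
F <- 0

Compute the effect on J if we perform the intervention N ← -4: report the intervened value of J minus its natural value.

18

Intervening sets N = -4 and removes its equation (N <- 5 if M >= -1 else 7).
M = 2·F + 6  [with F=0]  = 6
J = M - F - 2·N  [with M=6, F=0, N=-4]  = 14
Without intervention: M = 2·F + 6  [with F=0]  = 6; N = 5 if M >= -1 else 7  [with M=6]  = 5; J = M - F - 2·N  [with M=6, F=0, N=5]  = -4.
Change = 14 − (-4) = 18.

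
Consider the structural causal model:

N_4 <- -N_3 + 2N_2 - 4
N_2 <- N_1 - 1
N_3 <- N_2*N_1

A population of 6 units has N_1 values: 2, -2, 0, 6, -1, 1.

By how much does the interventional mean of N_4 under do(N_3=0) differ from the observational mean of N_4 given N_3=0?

do(N_3=0) breaks N_3's dependence on N_1. With N_3=0 fixed, N_4 across the units is -2, -10, -6, 6, -8, -4, mean -4.
E[N_4|N_3=0] averages over only the 2 units with N_3=0 (N_1 = 0, 1): N_4 = -6, -4, mean -5.
Difference = -4 − (-5) = 1.

1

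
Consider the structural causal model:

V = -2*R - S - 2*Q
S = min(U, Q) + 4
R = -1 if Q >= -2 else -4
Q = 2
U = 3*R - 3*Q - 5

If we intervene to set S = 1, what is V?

Intervening sets S = 1 and removes its equation (S = min(U, Q) + 4).
R = -1 if Q >= -2 else -4  [with Q=2]  = -1
V = -2*R - S - 2*Q  [with R=-1, S=1, Q=2]  = -3

-3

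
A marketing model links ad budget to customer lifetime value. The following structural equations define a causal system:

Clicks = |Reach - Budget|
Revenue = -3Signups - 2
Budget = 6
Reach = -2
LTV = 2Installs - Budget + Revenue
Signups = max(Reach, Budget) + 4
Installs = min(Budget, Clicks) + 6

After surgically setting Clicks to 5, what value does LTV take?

-16

The intervention breaks the incoming arrows to Clicks: Clicks = |Reach - Budget| no longer applies, and Clicks = 5.
Installs = min(Budget, Clicks) + 6  [with Budget=6, Clicks=5]  = 11
Signups = max(Reach, Budget) + 4  [with Reach=-2, Budget=6]  = 10
Revenue = -3Signups - 2  [with Signups=10]  = -32
LTV = 2Installs - Budget + Revenue  [with Installs=11, Budget=6, Revenue=-32]  = -16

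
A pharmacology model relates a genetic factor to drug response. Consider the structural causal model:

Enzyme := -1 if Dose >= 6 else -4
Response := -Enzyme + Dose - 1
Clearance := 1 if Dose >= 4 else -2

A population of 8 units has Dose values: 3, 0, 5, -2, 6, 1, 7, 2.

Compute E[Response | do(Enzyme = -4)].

Every unit gets Enzyme=-4 under the intervention. Response values become 6, 3, 8, 1, 9, 4, 10, 5; E[Response|do(Enzyme=-4)] = 5.75.

5.75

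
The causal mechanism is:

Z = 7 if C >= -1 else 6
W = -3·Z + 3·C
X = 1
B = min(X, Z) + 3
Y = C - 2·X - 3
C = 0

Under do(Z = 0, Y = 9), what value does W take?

0

Setting Z = 0, Y = 9 by intervention discards those variables' equations.
W = -3·Z + 3·C  [with Z=0, C=0]  = 0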